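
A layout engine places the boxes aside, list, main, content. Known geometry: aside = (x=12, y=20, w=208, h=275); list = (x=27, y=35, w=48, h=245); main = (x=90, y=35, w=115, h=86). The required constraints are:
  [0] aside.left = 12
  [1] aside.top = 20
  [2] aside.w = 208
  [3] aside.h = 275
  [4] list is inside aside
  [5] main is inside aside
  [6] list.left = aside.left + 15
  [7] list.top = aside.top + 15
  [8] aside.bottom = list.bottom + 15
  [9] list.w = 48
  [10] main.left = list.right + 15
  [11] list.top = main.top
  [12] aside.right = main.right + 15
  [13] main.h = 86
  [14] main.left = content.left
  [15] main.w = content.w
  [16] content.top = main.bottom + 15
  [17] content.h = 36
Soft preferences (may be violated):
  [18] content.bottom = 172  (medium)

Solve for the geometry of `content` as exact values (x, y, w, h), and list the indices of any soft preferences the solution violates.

content = (x=90, y=136, w=115, h=36)
violated soft preferences: none

1. content.x = 90  [main.left = content.left]
2. content.w = 115  [main.w = content.w]
3. content.y = 136  [content.top = main.bottom + 15]
4. content.h = 36  [content.h = 36]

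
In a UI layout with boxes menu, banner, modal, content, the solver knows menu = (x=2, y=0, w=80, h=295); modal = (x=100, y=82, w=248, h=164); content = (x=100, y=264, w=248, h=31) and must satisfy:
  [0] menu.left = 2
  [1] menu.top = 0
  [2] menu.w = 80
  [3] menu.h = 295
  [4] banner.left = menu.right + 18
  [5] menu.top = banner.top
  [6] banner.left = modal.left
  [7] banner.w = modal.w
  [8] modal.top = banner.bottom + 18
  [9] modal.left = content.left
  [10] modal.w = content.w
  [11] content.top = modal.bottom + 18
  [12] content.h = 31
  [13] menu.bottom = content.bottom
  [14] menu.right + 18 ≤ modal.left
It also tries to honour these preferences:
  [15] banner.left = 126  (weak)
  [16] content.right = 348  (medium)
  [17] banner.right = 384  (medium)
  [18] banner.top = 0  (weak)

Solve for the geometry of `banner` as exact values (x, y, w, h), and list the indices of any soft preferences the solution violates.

1. banner.x = 100  [banner.left = menu.right + 18]
2. banner.y = 0  [menu.top = banner.top]
3. banner.w = 248  [banner.w = modal.w]
4. banner.h = 64  [modal.top = banner.bottom + 18]

banner = (x=100, y=0, w=248, h=64)
violated soft preferences: 15, 17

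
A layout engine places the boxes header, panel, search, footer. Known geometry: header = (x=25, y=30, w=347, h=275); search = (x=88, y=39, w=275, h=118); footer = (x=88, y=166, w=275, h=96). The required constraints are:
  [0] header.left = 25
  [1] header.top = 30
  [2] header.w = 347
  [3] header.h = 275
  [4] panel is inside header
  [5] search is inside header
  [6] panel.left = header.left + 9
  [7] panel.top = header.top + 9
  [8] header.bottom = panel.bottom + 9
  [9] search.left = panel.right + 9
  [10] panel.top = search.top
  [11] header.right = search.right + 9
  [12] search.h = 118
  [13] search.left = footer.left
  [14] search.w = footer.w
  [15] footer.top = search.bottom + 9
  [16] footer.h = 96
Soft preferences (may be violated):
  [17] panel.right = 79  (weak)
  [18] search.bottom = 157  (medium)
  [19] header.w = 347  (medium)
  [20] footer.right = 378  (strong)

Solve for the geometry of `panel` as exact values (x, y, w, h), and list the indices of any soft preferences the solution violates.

panel = (x=34, y=39, w=45, h=257)
violated soft preferences: 20

1. panel.x = 34  [panel.left = header.left + 9]
2. panel.y = 39  [panel.top = header.top + 9]
3. panel.h = 257  [header.bottom = panel.bottom + 9]
4. panel.w = 45  [search.left = panel.right + 9]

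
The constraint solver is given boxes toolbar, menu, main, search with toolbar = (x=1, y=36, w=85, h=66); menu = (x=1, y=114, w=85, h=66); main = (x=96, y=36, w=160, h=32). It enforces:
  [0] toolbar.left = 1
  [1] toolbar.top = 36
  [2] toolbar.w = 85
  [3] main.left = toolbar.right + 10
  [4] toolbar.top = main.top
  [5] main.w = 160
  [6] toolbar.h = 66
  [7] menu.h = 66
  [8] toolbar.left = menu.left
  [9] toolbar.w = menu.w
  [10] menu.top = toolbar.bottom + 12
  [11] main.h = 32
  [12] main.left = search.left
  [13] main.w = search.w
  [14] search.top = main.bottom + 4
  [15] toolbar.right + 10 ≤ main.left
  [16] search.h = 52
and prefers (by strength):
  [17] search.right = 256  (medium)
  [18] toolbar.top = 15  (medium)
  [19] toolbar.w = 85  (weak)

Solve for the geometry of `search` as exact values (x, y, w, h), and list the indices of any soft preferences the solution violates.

search = (x=96, y=72, w=160, h=52)
violated soft preferences: 18

1. search.x = 96  [main.left = search.left]
2. search.w = 160  [main.w = search.w]
3. search.y = 72  [search.top = main.bottom + 4]
4. search.h = 52  [search.h = 52]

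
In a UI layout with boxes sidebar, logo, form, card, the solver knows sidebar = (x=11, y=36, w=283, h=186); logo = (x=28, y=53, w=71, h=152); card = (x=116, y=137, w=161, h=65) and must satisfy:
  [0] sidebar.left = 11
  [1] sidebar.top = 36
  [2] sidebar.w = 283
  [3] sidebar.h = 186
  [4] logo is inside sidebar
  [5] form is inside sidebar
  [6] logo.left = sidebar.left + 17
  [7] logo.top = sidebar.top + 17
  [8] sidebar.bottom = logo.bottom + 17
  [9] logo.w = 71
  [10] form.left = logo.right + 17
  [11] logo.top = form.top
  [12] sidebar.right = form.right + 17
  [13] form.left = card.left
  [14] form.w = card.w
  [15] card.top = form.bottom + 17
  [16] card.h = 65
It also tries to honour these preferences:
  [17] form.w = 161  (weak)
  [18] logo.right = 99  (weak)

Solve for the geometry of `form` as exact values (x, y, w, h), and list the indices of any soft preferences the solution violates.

form = (x=116, y=53, w=161, h=67)
violated soft preferences: none

1. form.x = 116  [form.left = logo.right + 17]
2. form.y = 53  [logo.top = form.top]
3. form.w = 161  [sidebar.right = form.right + 17]
4. form.h = 67  [card.top = form.bottom + 17]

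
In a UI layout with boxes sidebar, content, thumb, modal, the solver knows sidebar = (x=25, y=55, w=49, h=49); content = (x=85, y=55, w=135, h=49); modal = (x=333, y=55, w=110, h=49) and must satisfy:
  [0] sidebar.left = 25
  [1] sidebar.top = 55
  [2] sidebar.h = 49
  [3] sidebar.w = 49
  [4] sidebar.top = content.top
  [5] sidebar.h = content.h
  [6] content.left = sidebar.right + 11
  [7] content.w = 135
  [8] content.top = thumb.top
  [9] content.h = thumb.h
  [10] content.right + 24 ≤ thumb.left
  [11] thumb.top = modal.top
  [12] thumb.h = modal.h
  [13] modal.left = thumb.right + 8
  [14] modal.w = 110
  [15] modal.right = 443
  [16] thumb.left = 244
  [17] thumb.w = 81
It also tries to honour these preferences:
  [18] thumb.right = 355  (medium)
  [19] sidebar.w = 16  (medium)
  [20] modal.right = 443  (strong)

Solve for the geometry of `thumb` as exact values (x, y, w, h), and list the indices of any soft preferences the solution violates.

thumb = (x=244, y=55, w=81, h=49)
violated soft preferences: 18, 19

1. thumb.y = 55  [content.top = thumb.top]
2. thumb.h = 49  [content.h = thumb.h]
3. thumb.x = 244  [thumb.left = 244]
4. thumb.w = 81  [thumb.w = 81]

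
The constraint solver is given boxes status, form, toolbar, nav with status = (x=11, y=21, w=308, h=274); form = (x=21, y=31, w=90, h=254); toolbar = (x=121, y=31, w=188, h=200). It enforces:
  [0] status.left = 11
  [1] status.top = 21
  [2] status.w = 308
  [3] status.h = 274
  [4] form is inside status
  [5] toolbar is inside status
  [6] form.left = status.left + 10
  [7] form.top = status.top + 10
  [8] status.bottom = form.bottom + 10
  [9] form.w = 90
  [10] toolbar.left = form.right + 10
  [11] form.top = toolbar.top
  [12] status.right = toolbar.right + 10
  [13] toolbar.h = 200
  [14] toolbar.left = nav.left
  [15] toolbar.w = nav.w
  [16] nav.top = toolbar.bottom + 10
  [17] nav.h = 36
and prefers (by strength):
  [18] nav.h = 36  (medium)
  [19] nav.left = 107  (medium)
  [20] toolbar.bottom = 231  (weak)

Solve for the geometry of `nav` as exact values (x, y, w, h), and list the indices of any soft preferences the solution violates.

nav = (x=121, y=241, w=188, h=36)
violated soft preferences: 19

1. nav.x = 121  [toolbar.left = nav.left]
2. nav.w = 188  [toolbar.w = nav.w]
3. nav.y = 241  [nav.top = toolbar.bottom + 10]
4. nav.h = 36  [nav.h = 36]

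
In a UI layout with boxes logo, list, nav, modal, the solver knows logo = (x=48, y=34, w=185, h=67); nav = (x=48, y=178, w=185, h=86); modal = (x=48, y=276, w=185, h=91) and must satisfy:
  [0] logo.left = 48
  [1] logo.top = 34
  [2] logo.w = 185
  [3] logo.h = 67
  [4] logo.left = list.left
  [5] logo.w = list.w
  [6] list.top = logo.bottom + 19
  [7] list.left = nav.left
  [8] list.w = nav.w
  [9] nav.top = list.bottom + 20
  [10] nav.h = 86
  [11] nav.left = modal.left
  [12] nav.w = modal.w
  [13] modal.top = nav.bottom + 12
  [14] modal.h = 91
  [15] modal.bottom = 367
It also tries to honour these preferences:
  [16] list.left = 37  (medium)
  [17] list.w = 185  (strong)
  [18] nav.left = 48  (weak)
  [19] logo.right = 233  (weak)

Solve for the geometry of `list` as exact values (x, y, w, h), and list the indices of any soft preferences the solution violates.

1. list.x = 48  [logo.left = list.left]
2. list.w = 185  [logo.w = list.w]
3. list.y = 120  [list.top = logo.bottom + 19]
4. list.h = 38  [nav.top = list.bottom + 20]

list = (x=48, y=120, w=185, h=38)
violated soft preferences: 16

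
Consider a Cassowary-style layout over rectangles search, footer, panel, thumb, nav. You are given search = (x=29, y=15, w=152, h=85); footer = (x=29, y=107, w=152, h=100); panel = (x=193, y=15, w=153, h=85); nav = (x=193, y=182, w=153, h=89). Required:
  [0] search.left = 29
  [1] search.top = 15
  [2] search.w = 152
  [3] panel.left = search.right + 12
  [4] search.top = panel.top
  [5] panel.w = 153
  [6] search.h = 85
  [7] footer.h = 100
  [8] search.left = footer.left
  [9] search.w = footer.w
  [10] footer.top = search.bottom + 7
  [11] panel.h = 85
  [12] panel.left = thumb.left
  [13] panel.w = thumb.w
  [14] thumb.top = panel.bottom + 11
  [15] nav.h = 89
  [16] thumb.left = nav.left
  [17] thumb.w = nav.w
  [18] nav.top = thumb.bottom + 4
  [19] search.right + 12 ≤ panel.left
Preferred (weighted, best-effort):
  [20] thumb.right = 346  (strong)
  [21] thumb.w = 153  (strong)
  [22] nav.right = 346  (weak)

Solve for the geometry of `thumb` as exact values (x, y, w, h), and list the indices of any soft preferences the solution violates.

thumb = (x=193, y=111, w=153, h=67)
violated soft preferences: none

1. thumb.x = 193  [panel.left = thumb.left]
2. thumb.w = 153  [panel.w = thumb.w]
3. thumb.y = 111  [thumb.top = panel.bottom + 11]
4. thumb.h = 67  [nav.top = thumb.bottom + 4]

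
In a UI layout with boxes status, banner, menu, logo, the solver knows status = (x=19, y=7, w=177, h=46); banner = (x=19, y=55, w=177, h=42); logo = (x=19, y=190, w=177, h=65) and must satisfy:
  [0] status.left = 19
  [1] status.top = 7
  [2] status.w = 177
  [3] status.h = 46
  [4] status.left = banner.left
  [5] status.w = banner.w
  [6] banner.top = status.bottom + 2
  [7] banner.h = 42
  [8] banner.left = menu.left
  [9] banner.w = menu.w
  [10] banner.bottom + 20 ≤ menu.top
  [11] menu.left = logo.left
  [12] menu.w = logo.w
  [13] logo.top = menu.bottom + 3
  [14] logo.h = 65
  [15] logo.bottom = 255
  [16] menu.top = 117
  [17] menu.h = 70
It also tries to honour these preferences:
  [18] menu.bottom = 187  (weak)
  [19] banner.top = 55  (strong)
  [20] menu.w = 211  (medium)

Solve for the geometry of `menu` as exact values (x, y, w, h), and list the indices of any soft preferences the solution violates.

menu = (x=19, y=117, w=177, h=70)
violated soft preferences: 20

1. menu.x = 19  [banner.left = menu.left]
2. menu.w = 177  [banner.w = menu.w]
3. menu.y = 117  [menu.top = 117]
4. menu.h = 70  [menu.h = 70]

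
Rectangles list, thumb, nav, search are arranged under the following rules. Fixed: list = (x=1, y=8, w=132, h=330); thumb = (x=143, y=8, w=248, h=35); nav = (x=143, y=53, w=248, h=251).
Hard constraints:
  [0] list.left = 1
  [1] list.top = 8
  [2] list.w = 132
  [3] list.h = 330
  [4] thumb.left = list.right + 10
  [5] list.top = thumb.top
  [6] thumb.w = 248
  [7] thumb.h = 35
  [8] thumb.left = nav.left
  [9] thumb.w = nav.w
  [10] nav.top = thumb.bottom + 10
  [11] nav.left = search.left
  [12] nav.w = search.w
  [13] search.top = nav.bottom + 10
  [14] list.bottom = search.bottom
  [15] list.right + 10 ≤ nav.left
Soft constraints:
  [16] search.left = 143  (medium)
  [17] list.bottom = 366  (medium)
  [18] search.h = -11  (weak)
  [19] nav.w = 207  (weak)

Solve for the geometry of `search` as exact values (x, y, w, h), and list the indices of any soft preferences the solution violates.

1. search.x = 143  [nav.left = search.left]
2. search.w = 248  [nav.w = search.w]
3. search.y = 314  [search.top = nav.bottom + 10]
4. search.h = 24  [list.bottom = search.bottom]

search = (x=143, y=314, w=248, h=24)
violated soft preferences: 17, 18, 19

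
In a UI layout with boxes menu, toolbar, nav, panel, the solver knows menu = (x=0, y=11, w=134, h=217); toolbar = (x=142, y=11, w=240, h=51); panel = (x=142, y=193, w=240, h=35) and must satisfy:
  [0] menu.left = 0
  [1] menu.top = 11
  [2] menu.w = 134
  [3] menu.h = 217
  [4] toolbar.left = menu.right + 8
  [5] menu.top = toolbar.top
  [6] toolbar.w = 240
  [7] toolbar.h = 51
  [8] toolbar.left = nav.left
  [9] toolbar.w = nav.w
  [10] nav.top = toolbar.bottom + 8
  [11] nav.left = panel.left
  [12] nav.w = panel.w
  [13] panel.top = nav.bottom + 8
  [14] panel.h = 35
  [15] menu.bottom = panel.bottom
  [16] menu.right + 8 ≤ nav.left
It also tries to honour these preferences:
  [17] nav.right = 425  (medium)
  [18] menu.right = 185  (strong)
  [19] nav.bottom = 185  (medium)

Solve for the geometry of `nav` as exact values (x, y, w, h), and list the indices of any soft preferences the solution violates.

1. nav.x = 142  [toolbar.left = nav.left]
2. nav.w = 240  [toolbar.w = nav.w]
3. nav.y = 70  [nav.top = toolbar.bottom + 8]
4. nav.h = 115  [panel.top = nav.bottom + 8]

nav = (x=142, y=70, w=240, h=115)
violated soft preferences: 17, 18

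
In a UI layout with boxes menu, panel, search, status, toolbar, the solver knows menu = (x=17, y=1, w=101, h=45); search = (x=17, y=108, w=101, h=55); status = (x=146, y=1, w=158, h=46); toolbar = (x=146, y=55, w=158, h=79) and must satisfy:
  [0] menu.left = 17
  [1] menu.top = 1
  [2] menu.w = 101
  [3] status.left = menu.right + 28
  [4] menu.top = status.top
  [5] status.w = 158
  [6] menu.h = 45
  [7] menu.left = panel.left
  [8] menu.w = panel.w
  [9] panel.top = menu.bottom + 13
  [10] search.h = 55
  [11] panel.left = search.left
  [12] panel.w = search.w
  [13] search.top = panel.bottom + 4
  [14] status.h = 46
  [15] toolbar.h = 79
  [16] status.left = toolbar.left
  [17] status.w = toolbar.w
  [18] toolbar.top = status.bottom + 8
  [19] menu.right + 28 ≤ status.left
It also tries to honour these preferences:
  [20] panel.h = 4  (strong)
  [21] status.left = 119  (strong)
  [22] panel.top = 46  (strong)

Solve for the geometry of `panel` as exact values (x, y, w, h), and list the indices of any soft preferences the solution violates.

panel = (x=17, y=59, w=101, h=45)
violated soft preferences: 20, 21, 22

1. panel.x = 17  [menu.left = panel.left]
2. panel.w = 101  [menu.w = panel.w]
3. panel.y = 59  [panel.top = menu.bottom + 13]
4. panel.h = 45  [search.top = panel.bottom + 4]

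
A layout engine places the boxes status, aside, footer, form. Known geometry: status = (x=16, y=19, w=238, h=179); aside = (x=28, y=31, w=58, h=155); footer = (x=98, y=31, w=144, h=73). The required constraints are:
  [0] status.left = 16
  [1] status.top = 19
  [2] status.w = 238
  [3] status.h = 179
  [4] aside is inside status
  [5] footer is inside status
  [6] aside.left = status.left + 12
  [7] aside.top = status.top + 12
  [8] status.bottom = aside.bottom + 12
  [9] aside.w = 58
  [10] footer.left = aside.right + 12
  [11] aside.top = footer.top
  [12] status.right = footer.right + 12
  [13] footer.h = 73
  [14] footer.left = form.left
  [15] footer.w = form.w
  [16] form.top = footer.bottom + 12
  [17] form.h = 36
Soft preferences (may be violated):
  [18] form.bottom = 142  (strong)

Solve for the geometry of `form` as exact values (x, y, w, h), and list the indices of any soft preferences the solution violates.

1. form.x = 98  [footer.left = form.left]
2. form.w = 144  [footer.w = form.w]
3. form.y = 116  [form.top = footer.bottom + 12]
4. form.h = 36  [form.h = 36]

form = (x=98, y=116, w=144, h=36)
violated soft preferences: 18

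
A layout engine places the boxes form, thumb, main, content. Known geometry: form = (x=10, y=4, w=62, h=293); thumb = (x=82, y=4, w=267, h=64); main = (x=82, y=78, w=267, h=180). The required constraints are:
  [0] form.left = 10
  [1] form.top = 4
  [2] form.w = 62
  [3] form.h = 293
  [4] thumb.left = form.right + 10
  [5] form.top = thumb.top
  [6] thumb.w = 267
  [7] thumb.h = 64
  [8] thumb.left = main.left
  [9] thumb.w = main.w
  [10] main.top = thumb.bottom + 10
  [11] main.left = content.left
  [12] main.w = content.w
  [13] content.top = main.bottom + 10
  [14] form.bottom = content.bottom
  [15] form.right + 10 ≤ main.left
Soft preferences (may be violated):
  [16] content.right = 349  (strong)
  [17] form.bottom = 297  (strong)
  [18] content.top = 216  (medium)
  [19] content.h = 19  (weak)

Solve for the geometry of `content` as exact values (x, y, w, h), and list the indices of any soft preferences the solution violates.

1. content.x = 82  [main.left = content.left]
2. content.w = 267  [main.w = content.w]
3. content.y = 268  [content.top = main.bottom + 10]
4. content.h = 29  [form.bottom = content.bottom]

content = (x=82, y=268, w=267, h=29)
violated soft preferences: 18, 19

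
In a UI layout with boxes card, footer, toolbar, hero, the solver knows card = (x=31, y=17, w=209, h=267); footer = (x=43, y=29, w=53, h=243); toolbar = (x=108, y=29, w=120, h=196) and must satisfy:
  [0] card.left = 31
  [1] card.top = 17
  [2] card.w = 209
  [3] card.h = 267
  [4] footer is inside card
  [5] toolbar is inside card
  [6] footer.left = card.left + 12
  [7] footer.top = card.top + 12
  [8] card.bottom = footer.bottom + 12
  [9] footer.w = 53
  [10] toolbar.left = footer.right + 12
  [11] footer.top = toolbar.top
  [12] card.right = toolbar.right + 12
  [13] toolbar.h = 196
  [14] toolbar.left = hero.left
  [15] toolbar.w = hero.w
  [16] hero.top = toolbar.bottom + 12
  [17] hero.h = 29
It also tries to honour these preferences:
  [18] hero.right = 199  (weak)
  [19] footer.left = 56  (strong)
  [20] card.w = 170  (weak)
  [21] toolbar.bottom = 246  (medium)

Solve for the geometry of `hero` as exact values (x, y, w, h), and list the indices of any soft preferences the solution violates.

1. hero.x = 108  [toolbar.left = hero.left]
2. hero.w = 120  [toolbar.w = hero.w]
3. hero.y = 237  [hero.top = toolbar.bottom + 12]
4. hero.h = 29  [hero.h = 29]

hero = (x=108, y=237, w=120, h=29)
violated soft preferences: 18, 19, 20, 21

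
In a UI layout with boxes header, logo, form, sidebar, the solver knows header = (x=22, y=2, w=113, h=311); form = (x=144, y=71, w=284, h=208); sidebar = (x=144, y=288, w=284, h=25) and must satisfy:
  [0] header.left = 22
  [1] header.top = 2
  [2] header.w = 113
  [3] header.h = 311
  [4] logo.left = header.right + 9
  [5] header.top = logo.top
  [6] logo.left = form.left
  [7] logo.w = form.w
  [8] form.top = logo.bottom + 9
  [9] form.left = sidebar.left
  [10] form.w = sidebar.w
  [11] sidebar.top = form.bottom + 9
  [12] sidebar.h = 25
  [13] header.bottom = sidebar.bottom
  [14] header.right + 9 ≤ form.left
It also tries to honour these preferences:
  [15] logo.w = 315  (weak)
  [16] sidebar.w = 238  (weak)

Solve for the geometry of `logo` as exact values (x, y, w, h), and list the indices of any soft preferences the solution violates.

logo = (x=144, y=2, w=284, h=60)
violated soft preferences: 15, 16

1. logo.x = 144  [logo.left = header.right + 9]
2. logo.y = 2  [header.top = logo.top]
3. logo.w = 284  [logo.w = form.w]
4. logo.h = 60  [form.top = logo.bottom + 9]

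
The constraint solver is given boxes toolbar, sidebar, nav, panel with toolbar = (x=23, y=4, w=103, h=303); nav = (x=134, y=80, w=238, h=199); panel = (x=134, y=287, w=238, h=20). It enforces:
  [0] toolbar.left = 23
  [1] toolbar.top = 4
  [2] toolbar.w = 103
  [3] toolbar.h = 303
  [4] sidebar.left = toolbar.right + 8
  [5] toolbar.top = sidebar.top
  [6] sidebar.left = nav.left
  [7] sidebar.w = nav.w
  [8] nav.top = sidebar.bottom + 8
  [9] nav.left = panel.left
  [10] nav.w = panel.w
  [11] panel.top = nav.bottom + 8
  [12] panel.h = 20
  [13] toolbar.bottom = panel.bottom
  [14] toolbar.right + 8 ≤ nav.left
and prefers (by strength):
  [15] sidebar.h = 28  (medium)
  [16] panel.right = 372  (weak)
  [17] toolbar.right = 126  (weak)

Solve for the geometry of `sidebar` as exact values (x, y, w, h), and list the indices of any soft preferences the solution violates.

1. sidebar.x = 134  [sidebar.left = toolbar.right + 8]
2. sidebar.y = 4  [toolbar.top = sidebar.top]
3. sidebar.w = 238  [sidebar.w = nav.w]
4. sidebar.h = 68  [nav.top = sidebar.bottom + 8]

sidebar = (x=134, y=4, w=238, h=68)
violated soft preferences: 15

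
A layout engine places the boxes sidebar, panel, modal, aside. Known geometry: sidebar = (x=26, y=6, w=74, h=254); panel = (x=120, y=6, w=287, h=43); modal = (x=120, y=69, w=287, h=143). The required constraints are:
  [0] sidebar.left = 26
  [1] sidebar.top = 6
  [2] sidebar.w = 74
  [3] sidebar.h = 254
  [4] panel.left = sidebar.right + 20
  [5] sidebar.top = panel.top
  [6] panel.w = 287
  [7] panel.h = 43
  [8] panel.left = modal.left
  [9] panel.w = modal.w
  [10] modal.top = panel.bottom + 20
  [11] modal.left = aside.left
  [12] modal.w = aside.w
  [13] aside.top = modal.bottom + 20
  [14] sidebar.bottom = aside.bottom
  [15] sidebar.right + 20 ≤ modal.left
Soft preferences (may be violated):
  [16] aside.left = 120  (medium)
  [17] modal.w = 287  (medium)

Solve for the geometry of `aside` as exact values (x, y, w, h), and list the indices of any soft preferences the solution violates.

1. aside.x = 120  [modal.left = aside.left]
2. aside.w = 287  [modal.w = aside.w]
3. aside.y = 232  [aside.top = modal.bottom + 20]
4. aside.h = 28  [sidebar.bottom = aside.bottom]

aside = (x=120, y=232, w=287, h=28)
violated soft preferences: none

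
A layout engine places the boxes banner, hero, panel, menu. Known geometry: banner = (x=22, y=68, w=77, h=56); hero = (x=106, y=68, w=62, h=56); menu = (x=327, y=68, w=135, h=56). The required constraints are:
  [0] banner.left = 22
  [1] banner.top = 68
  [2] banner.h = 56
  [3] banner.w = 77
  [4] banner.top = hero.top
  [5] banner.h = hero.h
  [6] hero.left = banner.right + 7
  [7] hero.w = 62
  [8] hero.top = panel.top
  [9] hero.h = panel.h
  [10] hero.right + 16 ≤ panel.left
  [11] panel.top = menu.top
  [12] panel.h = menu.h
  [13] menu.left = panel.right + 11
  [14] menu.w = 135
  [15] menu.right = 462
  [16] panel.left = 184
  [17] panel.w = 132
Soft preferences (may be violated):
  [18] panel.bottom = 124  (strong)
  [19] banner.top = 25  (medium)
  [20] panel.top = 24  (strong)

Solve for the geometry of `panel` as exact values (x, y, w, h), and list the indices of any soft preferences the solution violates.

panel = (x=184, y=68, w=132, h=56)
violated soft preferences: 19, 20

1. panel.y = 68  [hero.top = panel.top]
2. panel.h = 56  [hero.h = panel.h]
3. panel.x = 184  [panel.left = 184]
4. panel.w = 132  [panel.w = 132]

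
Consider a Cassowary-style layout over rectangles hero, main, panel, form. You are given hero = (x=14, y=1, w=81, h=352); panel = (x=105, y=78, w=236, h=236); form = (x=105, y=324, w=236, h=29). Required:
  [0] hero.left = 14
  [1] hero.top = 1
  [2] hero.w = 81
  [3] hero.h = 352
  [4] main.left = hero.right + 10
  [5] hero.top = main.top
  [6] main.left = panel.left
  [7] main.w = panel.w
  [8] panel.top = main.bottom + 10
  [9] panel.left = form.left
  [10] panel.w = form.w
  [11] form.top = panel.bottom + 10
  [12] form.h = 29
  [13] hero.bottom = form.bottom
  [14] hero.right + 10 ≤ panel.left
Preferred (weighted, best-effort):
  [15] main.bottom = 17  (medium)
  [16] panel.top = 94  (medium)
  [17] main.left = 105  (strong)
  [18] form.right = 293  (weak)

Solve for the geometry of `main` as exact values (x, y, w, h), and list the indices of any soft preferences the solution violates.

1. main.x = 105  [main.left = hero.right + 10]
2. main.y = 1  [hero.top = main.top]
3. main.w = 236  [main.w = panel.w]
4. main.h = 67  [panel.top = main.bottom + 10]

main = (x=105, y=1, w=236, h=67)
violated soft preferences: 15, 16, 18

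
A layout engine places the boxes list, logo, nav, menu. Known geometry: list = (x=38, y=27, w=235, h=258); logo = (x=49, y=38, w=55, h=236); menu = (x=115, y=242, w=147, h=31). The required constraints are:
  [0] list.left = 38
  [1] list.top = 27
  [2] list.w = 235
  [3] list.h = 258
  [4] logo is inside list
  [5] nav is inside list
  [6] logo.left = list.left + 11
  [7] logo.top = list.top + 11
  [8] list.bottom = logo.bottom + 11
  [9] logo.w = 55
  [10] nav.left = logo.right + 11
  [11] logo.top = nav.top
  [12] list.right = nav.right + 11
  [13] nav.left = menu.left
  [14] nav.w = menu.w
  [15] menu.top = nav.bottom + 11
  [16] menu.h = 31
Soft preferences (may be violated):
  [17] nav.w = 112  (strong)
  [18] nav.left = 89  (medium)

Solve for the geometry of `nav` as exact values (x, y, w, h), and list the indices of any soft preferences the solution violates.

1. nav.x = 115  [nav.left = logo.right + 11]
2. nav.y = 38  [logo.top = nav.top]
3. nav.w = 147  [list.right = nav.right + 11]
4. nav.h = 193  [menu.top = nav.bottom + 11]

nav = (x=115, y=38, w=147, h=193)
violated soft preferences: 17, 18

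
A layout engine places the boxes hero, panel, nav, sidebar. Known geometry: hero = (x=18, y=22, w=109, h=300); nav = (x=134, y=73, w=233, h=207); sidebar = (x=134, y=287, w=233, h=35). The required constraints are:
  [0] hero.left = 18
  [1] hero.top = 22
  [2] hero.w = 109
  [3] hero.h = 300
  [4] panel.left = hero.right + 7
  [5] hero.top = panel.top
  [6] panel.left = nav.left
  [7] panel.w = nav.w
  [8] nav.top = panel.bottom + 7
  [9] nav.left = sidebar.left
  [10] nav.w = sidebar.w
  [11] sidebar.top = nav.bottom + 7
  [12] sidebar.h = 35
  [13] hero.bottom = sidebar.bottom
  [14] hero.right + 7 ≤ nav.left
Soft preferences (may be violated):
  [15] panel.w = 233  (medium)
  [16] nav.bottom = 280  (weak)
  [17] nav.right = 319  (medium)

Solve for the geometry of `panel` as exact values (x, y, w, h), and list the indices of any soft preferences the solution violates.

panel = (x=134, y=22, w=233, h=44)
violated soft preferences: 17

1. panel.x = 134  [panel.left = hero.right + 7]
2. panel.y = 22  [hero.top = panel.top]
3. panel.w = 233  [panel.w = nav.w]
4. panel.h = 44  [nav.top = panel.bottom + 7]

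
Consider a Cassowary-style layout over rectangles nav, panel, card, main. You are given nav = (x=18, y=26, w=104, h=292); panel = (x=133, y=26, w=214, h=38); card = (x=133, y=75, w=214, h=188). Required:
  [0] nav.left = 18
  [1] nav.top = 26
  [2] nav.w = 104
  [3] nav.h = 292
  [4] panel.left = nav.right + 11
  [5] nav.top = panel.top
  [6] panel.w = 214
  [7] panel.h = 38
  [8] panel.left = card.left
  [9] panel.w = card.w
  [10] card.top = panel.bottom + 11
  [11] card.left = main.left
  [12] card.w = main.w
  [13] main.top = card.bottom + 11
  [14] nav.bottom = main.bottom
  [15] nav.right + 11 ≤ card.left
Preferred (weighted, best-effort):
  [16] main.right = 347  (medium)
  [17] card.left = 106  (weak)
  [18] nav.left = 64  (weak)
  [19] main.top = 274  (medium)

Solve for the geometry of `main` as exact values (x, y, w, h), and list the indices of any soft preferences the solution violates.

1. main.x = 133  [card.left = main.left]
2. main.w = 214  [card.w = main.w]
3. main.y = 274  [main.top = card.bottom + 11]
4. main.h = 44  [nav.bottom = main.bottom]

main = (x=133, y=274, w=214, h=44)
violated soft preferences: 17, 18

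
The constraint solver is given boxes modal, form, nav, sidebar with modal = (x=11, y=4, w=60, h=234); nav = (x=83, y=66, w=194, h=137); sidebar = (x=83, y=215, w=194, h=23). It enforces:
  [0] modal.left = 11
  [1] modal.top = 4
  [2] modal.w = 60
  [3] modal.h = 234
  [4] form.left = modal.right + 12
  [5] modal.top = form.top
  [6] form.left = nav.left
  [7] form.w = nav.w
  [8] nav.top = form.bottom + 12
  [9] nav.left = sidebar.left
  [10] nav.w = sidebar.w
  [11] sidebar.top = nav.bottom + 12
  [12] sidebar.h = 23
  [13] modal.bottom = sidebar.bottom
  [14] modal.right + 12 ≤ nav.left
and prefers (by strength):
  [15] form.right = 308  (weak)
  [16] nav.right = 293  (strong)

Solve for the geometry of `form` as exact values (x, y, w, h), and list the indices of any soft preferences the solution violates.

1. form.x = 83  [form.left = modal.right + 12]
2. form.y = 4  [modal.top = form.top]
3. form.w = 194  [form.w = nav.w]
4. form.h = 50  [nav.top = form.bottom + 12]

form = (x=83, y=4, w=194, h=50)
violated soft preferences: 15, 16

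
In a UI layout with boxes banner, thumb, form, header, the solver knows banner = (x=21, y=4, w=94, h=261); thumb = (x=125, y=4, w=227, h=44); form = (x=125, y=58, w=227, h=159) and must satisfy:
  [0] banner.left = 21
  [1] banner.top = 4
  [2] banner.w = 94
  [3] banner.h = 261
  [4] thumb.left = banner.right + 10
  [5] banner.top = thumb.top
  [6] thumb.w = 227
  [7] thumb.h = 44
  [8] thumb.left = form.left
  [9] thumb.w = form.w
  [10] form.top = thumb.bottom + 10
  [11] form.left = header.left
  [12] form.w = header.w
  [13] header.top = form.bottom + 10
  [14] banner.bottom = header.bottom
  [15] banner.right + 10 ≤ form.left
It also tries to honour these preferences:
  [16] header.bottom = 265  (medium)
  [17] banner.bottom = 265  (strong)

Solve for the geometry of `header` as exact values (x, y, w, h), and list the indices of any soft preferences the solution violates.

header = (x=125, y=227, w=227, h=38)
violated soft preferences: none

1. header.x = 125  [form.left = header.left]
2. header.w = 227  [form.w = header.w]
3. header.y = 227  [header.top = form.bottom + 10]
4. header.h = 38  [banner.bottom = header.bottom]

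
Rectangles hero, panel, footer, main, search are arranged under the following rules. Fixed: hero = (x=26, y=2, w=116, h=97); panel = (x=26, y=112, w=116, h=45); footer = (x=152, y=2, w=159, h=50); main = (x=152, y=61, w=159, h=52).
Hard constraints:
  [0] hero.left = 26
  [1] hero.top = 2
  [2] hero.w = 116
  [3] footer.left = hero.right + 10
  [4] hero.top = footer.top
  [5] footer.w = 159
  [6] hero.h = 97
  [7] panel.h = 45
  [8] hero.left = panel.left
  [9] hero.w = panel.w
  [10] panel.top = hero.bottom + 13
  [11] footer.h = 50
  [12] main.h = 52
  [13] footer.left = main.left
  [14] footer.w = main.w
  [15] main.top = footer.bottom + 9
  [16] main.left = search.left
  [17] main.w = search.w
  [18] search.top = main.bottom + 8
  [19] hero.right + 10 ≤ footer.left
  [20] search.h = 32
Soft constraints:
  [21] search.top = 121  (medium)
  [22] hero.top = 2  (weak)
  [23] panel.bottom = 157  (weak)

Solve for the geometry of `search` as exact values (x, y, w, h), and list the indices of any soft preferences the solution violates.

1. search.x = 152  [main.left = search.left]
2. search.w = 159  [main.w = search.w]
3. search.y = 121  [search.top = main.bottom + 8]
4. search.h = 32  [search.h = 32]

search = (x=152, y=121, w=159, h=32)
violated soft preferences: none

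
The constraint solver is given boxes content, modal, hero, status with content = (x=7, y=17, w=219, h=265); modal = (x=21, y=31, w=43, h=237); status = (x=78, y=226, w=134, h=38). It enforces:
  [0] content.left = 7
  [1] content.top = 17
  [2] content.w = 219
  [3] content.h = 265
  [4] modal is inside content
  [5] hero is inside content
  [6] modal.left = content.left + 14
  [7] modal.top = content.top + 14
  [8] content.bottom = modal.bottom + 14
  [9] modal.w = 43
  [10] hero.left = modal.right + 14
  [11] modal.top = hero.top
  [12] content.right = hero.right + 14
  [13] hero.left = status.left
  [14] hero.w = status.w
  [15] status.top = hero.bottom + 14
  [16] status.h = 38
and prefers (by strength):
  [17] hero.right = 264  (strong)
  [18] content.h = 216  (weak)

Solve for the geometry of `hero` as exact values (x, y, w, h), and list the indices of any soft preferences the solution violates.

hero = (x=78, y=31, w=134, h=181)
violated soft preferences: 17, 18

1. hero.x = 78  [hero.left = modal.right + 14]
2. hero.y = 31  [modal.top = hero.top]
3. hero.w = 134  [content.right = hero.right + 14]
4. hero.h = 181  [status.top = hero.bottom + 14]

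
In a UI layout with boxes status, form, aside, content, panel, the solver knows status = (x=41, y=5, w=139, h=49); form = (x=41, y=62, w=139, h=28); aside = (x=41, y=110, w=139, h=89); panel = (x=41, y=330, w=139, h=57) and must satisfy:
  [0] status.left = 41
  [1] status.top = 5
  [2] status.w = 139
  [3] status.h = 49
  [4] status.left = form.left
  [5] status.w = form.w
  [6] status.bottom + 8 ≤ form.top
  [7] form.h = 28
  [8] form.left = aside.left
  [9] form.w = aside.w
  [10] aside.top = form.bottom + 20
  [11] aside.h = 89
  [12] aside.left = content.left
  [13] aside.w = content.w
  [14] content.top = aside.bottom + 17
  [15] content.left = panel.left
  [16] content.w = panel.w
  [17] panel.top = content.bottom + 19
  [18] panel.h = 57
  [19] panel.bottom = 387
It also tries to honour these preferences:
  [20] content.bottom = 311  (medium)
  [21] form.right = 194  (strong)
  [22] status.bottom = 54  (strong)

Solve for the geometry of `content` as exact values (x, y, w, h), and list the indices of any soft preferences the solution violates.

content = (x=41, y=216, w=139, h=95)
violated soft preferences: 21

1. content.x = 41  [aside.left = content.left]
2. content.w = 139  [aside.w = content.w]
3. content.y = 216  [content.top = aside.bottom + 17]
4. content.h = 95  [panel.top = content.bottom + 19]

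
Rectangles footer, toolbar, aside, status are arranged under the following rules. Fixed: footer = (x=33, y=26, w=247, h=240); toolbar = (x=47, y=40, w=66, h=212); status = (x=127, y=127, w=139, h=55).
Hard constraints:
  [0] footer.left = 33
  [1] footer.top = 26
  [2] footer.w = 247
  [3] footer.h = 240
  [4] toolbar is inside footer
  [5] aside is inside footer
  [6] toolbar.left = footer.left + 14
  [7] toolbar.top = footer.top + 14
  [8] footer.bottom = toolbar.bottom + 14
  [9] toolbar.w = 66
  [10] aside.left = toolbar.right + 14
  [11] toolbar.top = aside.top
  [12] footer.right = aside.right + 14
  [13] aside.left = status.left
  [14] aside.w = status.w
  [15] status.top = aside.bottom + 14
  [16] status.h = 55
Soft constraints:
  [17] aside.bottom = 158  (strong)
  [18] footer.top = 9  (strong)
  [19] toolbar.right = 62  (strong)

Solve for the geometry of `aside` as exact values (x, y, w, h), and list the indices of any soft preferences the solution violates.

1. aside.x = 127  [aside.left = toolbar.right + 14]
2. aside.y = 40  [toolbar.top = aside.top]
3. aside.w = 139  [footer.right = aside.right + 14]
4. aside.h = 73  [status.top = aside.bottom + 14]

aside = (x=127, y=40, w=139, h=73)
violated soft preferences: 17, 18, 19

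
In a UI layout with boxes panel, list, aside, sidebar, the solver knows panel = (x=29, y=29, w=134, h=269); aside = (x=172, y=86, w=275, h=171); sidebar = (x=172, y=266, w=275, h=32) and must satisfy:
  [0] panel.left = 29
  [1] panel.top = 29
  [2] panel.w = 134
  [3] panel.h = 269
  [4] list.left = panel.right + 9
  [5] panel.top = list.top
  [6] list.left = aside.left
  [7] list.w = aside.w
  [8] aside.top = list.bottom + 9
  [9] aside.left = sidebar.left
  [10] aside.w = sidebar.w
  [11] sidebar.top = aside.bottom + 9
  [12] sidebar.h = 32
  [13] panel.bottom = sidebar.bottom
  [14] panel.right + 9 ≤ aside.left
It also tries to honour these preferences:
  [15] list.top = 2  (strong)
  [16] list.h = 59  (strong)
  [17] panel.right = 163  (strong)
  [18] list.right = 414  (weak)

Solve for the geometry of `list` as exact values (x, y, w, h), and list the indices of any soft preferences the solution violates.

list = (x=172, y=29, w=275, h=48)
violated soft preferences: 15, 16, 18

1. list.x = 172  [list.left = panel.right + 9]
2. list.y = 29  [panel.top = list.top]
3. list.w = 275  [list.w = aside.w]
4. list.h = 48  [aside.top = list.bottom + 9]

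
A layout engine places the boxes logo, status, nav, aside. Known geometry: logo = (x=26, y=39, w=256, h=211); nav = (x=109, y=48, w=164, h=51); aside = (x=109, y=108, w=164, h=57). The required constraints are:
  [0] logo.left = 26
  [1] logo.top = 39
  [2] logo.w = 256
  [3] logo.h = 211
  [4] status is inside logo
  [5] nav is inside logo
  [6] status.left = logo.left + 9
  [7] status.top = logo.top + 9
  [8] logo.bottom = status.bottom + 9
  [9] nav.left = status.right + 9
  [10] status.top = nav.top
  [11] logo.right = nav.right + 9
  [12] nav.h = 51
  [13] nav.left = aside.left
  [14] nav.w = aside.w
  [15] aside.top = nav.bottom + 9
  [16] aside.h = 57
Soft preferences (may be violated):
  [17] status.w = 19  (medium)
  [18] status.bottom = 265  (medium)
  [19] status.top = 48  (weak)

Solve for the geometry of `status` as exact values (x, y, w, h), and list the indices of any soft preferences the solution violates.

1. status.x = 35  [status.left = logo.left + 9]
2. status.y = 48  [status.top = logo.top + 9]
3. status.h = 193  [logo.bottom = status.bottom + 9]
4. status.w = 65  [nav.left = status.right + 9]

status = (x=35, y=48, w=65, h=193)
violated soft preferences: 17, 18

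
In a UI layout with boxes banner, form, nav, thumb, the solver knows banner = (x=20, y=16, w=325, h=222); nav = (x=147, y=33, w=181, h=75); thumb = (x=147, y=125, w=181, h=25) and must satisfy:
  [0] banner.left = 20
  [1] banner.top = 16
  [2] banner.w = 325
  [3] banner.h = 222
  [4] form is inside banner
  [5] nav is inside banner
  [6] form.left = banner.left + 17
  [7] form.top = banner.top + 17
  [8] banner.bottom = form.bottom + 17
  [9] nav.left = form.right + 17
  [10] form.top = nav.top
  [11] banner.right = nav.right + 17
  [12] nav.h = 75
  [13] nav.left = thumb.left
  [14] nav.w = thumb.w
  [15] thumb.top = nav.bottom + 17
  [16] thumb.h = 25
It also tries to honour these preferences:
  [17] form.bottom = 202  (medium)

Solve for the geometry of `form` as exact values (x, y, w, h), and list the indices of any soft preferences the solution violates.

form = (x=37, y=33, w=93, h=188)
violated soft preferences: 17

1. form.x = 37  [form.left = banner.left + 17]
2. form.y = 33  [form.top = banner.top + 17]
3. form.h = 188  [banner.bottom = form.bottom + 17]
4. form.w = 93  [nav.left = form.right + 17]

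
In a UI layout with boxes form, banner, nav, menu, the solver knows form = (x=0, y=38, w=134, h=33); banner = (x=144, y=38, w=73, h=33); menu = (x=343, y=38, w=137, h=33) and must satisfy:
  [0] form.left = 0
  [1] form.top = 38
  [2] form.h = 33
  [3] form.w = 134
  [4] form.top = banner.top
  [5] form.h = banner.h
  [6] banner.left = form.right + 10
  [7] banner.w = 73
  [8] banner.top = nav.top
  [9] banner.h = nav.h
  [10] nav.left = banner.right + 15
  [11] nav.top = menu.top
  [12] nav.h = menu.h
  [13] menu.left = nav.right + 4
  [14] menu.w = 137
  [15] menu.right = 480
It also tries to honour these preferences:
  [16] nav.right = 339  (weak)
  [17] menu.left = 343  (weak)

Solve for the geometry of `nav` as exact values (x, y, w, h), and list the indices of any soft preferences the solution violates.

nav = (x=232, y=38, w=107, h=33)
violated soft preferences: none

1. nav.y = 38  [banner.top = nav.top]
2. nav.h = 33  [banner.h = nav.h]
3. nav.x = 232  [nav.left = banner.right + 15]
4. nav.w = 107  [menu.left = nav.right + 4]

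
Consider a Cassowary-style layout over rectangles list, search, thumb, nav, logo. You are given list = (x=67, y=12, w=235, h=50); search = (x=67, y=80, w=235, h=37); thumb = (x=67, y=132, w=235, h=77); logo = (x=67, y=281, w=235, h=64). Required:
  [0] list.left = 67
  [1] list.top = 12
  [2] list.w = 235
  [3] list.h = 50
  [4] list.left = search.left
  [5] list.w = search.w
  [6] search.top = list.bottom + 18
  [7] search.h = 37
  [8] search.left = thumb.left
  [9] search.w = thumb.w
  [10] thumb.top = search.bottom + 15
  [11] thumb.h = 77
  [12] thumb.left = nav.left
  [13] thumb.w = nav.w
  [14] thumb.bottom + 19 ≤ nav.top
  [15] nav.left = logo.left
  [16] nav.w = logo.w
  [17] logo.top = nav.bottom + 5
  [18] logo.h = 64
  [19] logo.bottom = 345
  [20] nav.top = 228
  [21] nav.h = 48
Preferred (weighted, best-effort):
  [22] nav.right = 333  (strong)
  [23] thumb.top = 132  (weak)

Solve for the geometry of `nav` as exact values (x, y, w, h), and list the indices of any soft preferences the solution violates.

nav = (x=67, y=228, w=235, h=48)
violated soft preferences: 22

1. nav.x = 67  [thumb.left = nav.left]
2. nav.w = 235  [thumb.w = nav.w]
3. nav.y = 228  [nav.top = 228]
4. nav.h = 48  [nav.h = 48]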